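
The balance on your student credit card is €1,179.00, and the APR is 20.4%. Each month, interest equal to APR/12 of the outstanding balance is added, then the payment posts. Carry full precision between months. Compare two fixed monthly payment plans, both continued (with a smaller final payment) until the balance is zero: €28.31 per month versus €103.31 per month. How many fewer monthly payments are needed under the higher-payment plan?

Monthly rate r = 20.4%/12 = 1.7% = 0.017.
At €28.31/mo: n = ⌈−ln(1 − rB₀/P)/ln(1+r)⌉ = 74 payments (last €0.63); total interest = total paid − €1,179.00 = €888.26.
At €103.31/mo: 13 payments (last €82.24); total interest €142.96.
Payments saved = 74 − 13 = 61.

61 fewer payments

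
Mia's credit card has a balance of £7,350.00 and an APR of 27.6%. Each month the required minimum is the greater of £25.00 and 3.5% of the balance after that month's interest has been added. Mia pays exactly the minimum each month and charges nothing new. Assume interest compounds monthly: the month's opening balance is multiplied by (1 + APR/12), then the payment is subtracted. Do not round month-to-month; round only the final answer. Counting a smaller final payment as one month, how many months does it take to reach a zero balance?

Monthly rate r = 27.6%/12 = 2.3% = 0.023.
While 3.5% of the post-interest balance exceeds £25.00, each month B ← (B·(1+r))·(1 − 0.035), i.e. B shrinks by the factor (1+r)·0.965 = 0.98719.
This holds for months 1–183. Entering month 184 the balance is £695.07; 3.5% of the post-interest balance is now below £25.00, so the flat £25.00 minimum applies from here.
From month 184 a fixed £25.00 at rate r clears £695.07 in 45 more payments. Total: 183 + 45 = 228 months.

228 months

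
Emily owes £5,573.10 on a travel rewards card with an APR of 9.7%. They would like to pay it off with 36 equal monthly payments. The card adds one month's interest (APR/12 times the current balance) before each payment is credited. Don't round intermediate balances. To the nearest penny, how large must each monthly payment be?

Monthly rate r = 9.7%/12 = 0.808333% = 0.00808333.
Level-payment amortization: P = B₀·r / (1 − (1+r)^(−n)) = 5573.10·0.00808333 / (1 − 1.00808^(−36)).
Denominator 1 − (1+r)^(−36) = 0.251609348.
P = 45.0492 / 0.251609348 ≈ 179.04.

£179.04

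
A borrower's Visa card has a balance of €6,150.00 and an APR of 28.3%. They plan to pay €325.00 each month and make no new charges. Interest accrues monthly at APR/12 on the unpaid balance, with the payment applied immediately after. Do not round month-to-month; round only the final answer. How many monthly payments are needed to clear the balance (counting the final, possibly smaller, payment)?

Monthly rate r = 28.3%/12 = 2.35833% = 0.0235833.
Recurrence: B ← B·(1+r) − €325.00.
Month 1: interest €145.04; balance after payment €5,970.04.
Month 2: interest €140.79; balance after payment €5,785.83.
Closed form: n = −ln(1 − rB₀/P)/ln(1+r) = −ln(0.55373)/ln(1.02358) ≈ 25.358, so the balance reaches zero during payment 26.

26 payments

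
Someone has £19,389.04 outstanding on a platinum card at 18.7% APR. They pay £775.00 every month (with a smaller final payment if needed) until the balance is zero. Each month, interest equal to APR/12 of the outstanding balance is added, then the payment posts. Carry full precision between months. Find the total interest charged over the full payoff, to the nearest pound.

Monthly rate r = 18.7%/12 = 1.55833% = 0.0155833.
Payoff takes n = ⌈−ln(1 − rB₀/P)/ln(1+r)⌉ = ⌈31.952⌉ = 32 payments; the last is £737.93.
Total paid = 31·£775.00 + £737.93 = £24,762.93.
Total interest = total paid − principal = £24,762.93 − £19,389.04 = £5,373.89.

£5,374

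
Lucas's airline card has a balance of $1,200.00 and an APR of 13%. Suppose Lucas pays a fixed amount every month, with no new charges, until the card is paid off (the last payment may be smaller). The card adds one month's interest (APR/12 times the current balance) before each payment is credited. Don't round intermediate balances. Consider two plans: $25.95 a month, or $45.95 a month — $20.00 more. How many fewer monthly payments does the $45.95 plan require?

34 fewer payments

Monthly rate r = 13%/12 = 1.08333% = 0.0108333.
At $25.95/mo: n = ⌈−ln(1 − rB₀/P)/ln(1+r)⌉ = 65 payments (last $13.21); total interest = total paid − $1,200.00 = $474.01.
At $45.95/mo: 31 payments (last $39.73); total interest $218.23.
Payments saved = 65 − 31 = 34.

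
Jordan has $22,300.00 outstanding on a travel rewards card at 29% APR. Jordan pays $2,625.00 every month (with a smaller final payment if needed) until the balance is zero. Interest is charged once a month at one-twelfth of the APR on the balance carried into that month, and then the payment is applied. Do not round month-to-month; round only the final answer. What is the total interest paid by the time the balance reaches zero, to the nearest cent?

$2,967.99

Monthly rate r = 29%/12 = 2.41667% = 0.0241667.
Payoff takes n = ⌈−ln(1 − rB₀/P)/ln(1+r)⌉ = ⌈9.623⌉ = 10 payments; the last is $1,642.99.
Total paid = 9·$2,625.00 + $1,642.99 = $25,267.99.
Total interest = total paid − principal = $25,267.99 − $22,300.00 = $2,967.99.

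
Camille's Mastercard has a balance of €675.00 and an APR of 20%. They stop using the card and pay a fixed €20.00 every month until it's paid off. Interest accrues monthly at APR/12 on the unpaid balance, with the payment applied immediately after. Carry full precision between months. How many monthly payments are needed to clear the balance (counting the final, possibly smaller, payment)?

Monthly rate r = 20%/12 = 1.66667% = 0.0166667.
Recurrence: B ← B·(1+r) − €20.00.
Month 1: interest €11.25; balance after payment €666.25.
Month 2: interest €11.10; balance after payment €657.35.
Closed form: n = −ln(1 − rB₀/P)/ln(1+r) = −ln(0.4375)/ln(1.01667) ≈ 50.013, so the balance reaches zero during payment 51.

51 months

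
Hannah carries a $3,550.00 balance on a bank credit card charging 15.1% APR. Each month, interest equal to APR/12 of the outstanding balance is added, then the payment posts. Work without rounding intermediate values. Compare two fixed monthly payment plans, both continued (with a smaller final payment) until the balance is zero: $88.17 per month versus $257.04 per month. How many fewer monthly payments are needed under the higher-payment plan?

41 fewer payments

Monthly rate r = 15.1%/12 = 1.25833% = 0.0125833.
At $88.17/mo: n = ⌈−ln(1 − rB₀/P)/ln(1+r)⌉ = 57 payments (last $44.24); total interest = total paid − $3,550.00 = $1,431.76.
At $257.04/mo: 16 payments (last $68.83); total interest $374.43.
Payments saved = 57 − 16 = 41.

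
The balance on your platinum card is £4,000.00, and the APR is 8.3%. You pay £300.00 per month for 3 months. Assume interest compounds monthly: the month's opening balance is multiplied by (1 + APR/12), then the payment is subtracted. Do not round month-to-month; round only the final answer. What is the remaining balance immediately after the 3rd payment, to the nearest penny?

Monthly rate r = 8.3%/12 = 0.691667% = 0.00691667.
Each month: B ← B·(1+r) − £300.00.
Month 1: interest £27.67; balance after payment £3,727.67.
Month 2: interest £25.78; balance after payment £3,453.45.
Month 3: interest £23.89; balance after payment £3,177.34.

£3,177.34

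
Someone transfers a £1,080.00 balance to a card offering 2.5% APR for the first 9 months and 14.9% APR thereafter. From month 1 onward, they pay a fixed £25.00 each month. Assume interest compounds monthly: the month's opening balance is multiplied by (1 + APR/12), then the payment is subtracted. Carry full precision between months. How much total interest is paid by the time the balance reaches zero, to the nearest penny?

£297.56

Promo months 1–9 at r₀ = 2.5%/12 = 0.00208333; months 10+ at r₁ = 14.9%/12 = 0.0124167.
After month 9: iterate B ← B·(1+r₀) − £25.00 for 9 months → £873.54.
Then at r₁ with £25.00/mo: n₂ = −ln(1 − r₁·B/P)/ln(1+r₁) ≈ 46.10 → 47 more payments.
Total paid = 55·£25.00 + £2.56 = £1,377.56; interest = £1,377.56 − £1,080.00 = £297.56.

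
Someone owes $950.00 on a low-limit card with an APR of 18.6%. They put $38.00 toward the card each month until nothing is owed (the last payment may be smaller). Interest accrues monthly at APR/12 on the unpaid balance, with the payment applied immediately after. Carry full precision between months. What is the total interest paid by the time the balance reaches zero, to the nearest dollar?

Monthly rate r = 18.6%/12 = 1.55% = 0.0155.
Payoff takes n = ⌈−ln(1 − rB₀/P)/ln(1+r)⌉ = ⌈31.871⌉ = 32 payments; the last is $33.12.
Total paid = 31·$38.00 + $33.12 = $1,211.12.
Total interest = total paid − principal = $1,211.12 − $950.00 = $261.12.

$261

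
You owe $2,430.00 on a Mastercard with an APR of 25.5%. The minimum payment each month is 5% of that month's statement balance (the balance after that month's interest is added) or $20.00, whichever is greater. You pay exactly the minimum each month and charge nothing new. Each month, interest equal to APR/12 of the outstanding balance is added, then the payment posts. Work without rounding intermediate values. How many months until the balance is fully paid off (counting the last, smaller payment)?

86 months

Monthly rate r = 25.5%/12 = 2.125% = 0.02125.
While 5% of the post-interest balance exceeds $20.00, each month B ← (B·(1+r))·(1 − 0.05), i.e. B shrinks by the factor (1+r)·0.95 = 0.97019.
This holds for months 1–61. Entering month 62 the balance is $383.53; 5% of the post-interest balance is now below $20.00, so the flat $20.00 minimum applies from here.
From month 62 a fixed $20.00 at rate r clears $383.53 in 25 more payments. Total: 61 + 25 = 86 months.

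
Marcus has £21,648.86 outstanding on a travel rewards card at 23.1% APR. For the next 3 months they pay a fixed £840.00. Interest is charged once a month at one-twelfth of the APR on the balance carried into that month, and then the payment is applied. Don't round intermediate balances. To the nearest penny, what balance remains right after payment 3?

Monthly rate r = 23.1%/12 = 1.925% = 0.01925.
Each month: B ← B·(1+r) − £840.00.
Month 1: interest £416.74; balance after payment £21,225.60.
Month 2: interest £408.59; balance after payment £20,794.19.
Month 3: interest £400.29; balance after payment £20,354.48.

£20,354.48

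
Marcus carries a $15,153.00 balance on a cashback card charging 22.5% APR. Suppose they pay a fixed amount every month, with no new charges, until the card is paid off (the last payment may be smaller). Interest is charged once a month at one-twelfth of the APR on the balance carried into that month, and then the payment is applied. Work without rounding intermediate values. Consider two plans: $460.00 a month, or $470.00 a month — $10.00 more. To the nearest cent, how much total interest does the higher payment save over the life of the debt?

$337.97

Monthly rate r = 22.5%/12 = 1.875% = 0.01875.
At $460.00/mo: n = ⌈−ln(1 − rB₀/P)/ln(1+r)⌉ = 52 payments (last $348.01); total interest = total paid − $15,153.00 = $8,655.01.
At $470.00/mo: 50 payments (last $440.04); total interest $8,317.04.
Interest saved = $8,655.01 − $8,317.04 = $337.97.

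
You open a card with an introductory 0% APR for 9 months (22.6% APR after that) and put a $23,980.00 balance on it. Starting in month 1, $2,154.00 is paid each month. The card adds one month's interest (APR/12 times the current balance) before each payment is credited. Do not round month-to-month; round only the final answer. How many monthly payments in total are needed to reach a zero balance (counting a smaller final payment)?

Promo months 1–9 at r₀ = 0%/12 = 0; months 10+ at r₁ = 22.6%/12 = 0.0188333.
After month 9 (no interest yet): B = $23,980.00 − 9·$2,154.00 = $4,594.00.
Then at r₁ with $2,154.00/mo: n₂ = −ln(1 − r₁·B/P)/ln(1+r₁) ≈ 2.20 → 3 more payments.

12 payments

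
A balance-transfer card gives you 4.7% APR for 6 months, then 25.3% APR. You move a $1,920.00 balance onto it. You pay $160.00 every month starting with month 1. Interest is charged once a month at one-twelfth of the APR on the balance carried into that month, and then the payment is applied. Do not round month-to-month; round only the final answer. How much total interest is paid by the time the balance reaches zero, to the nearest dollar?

$119

Promo months 1–6 at r₀ = 4.7%/12 = 0.00391667; months 7+ at r₁ = 25.3%/12 = 0.0210833.
After month 6: iterate B ← B·(1+r₀) − $160.00 for 6 months → $996.11.
Then at r₁ with $160.00/mo: n₂ = −ln(1 − r₁·B/P)/ln(1+r₁) ≈ 6.74 → 7 more payments.
Total paid = 12·$160.00 + $119.37 = $2,039.37; interest = $2,039.37 − $1,920.00 = $119.37.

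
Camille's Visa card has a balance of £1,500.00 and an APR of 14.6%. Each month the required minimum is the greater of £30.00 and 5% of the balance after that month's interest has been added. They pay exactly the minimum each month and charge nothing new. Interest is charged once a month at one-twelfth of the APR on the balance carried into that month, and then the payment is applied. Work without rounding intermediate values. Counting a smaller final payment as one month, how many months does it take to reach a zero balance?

Monthly rate r = 14.6%/12 = 1.21667% = 0.0121667.
While 5% of the post-interest balance exceeds £30.00, each month B ← (B·(1+r))·(1 − 0.05), i.e. B shrinks by the factor (1+r)·0.95 = 0.96156.
This holds for months 1–24. Entering month 25 the balance is £585.47; 5% of the post-interest balance is now below £30.00, so the flat £30.00 minimum applies from here.
From month 25 a fixed £30.00 at rate r clears £585.47 in 23 more payments. Total: 24 + 23 = 47 months.

47 months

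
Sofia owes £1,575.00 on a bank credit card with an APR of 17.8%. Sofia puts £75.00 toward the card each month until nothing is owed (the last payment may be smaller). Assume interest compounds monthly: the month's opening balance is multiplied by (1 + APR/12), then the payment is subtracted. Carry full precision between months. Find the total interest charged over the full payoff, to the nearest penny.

Monthly rate r = 17.8%/12 = 1.48333% = 0.0148333.
Payoff takes n = ⌈−ln(1 − rB₀/P)/ln(1+r)⌉ = ⌈25.348⌉ = 26 payments; the last is £26.26.
Total paid = 25·£75.00 + £26.26 = £1,901.26.
Total interest = total paid − principal = £1,901.26 − £1,575.00 = £326.26.

£326.26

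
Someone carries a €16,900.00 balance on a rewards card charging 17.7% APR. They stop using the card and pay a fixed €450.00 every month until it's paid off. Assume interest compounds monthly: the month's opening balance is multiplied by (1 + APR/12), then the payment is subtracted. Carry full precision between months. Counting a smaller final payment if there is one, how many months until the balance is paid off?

56 payments

Monthly rate r = 17.7%/12 = 1.475% = 0.01475.
Recurrence: B ← B·(1+r) − €450.00.
Month 1: interest €249.27; balance after payment €16,699.28.
Month 2: interest €246.31; balance after payment €16,495.59.
Closed form: n = −ln(1 − rB₀/P)/ln(1+r) = −ln(0.44606)/ln(1.01475) ≈ 55.136, so the balance reaches zero during payment 56.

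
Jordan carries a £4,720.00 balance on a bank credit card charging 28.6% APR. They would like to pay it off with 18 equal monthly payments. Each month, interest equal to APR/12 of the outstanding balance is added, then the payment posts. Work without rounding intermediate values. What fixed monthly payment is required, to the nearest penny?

£325.54

Monthly rate r = 28.6%/12 = 2.38333% = 0.0238333.
Level-payment amortization: P = B₀·r / (1 − (1+r)^(−n)) = 4720.00·0.0238333 / (1 − 1.02383^(−18)).
Denominator 1 − (1+r)^(−18) = 0.345554884.
P = 112.493 / 0.345554884 ≈ 325.54.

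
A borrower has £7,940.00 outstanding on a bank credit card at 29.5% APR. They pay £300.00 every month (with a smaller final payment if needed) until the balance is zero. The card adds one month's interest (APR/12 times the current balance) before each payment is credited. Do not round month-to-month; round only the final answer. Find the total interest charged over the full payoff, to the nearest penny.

Monthly rate r = 29.5%/12 = 2.45833% = 0.0245833.
Payoff takes n = ⌈−ln(1 − rB₀/P)/ln(1+r)⌉ = ⌈43.303⌉ = 44 payments; the last is £91.56.
Total paid = 43·£300.00 + £91.56 = £12,991.56.
Total interest = total paid − principal = £12,991.56 − £7,940.00 = £5,051.56.

£5,051.56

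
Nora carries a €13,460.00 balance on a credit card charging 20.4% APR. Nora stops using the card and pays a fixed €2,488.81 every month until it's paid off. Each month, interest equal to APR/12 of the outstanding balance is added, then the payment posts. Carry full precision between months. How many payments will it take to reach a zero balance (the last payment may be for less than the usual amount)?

6 months

Monthly rate r = 20.4%/12 = 1.7% = 0.017.
Recurrence: B ← B·(1+r) − €2,488.81.
Month 1: interest €228.82; balance after payment €11,200.01.
Month 2: interest €190.40; balance after payment €8,901.60.
Month 3: interest €151.33; balance after payment €6,564.12.
Month 4: interest €111.59; balance after payment €4,186.90.
Month 5: interest €71.18; balance after payment €1,769.26.
Month 6: interest €30.08; balance after payment €0.00.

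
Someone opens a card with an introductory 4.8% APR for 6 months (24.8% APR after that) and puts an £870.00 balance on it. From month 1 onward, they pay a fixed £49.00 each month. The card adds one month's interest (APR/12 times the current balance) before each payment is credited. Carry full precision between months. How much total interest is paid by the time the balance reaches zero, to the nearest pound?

£115

Promo months 1–6 at r₀ = 4.8%/12 = 0.004; months 7+ at r₁ = 24.8%/12 = 0.0206667.
After month 6: iterate B ← B·(1+r₀) − £49.00 for 6 months → £594.13.
Then at r₁ with £49.00/mo: n₂ = −ln(1 − r₁·B/P)/ln(1+r₁) ≈ 14.10 → 15 more payments.
Total paid = 20·£49.00 + £5.03 = £985.03; interest = £985.03 − £870.00 = £115.03.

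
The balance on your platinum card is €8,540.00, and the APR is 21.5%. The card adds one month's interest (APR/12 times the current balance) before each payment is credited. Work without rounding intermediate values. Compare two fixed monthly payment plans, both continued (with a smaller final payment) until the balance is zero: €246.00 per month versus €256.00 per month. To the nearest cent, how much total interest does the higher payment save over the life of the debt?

Monthly rate r = 21.5%/12 = 1.79167% = 0.0179167.
At €246.00/mo: n = ⌈−ln(1 − rB₀/P)/ln(1+r)⌉ = 55 payments (last €192.74); total interest = total paid − €8,540.00 = €4,936.74.
At €256.00/mo: 52 payments (last €70.64); total interest €4,586.64.
Interest saved = €4,936.74 − €4,586.64 = €350.10.

€350.10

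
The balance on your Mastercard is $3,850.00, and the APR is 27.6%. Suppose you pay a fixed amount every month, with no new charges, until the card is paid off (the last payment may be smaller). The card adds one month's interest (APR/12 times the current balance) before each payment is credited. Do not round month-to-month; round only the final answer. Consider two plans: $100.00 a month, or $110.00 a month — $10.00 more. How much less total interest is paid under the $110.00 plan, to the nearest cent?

Monthly rate r = 27.6%/12 = 2.3% = 0.023.
At $100.00/mo: n = ⌈−ln(1 − rB₀/P)/ln(1+r)⌉ = 96 payments (last $30.71); total interest = total paid − $3,850.00 = $5,680.71.
At $110.00/mo: 72 payments (last $98.09); total interest $4,058.09.
Interest saved = $5,680.71 − $4,058.09 = $1,622.62.

$1,622.62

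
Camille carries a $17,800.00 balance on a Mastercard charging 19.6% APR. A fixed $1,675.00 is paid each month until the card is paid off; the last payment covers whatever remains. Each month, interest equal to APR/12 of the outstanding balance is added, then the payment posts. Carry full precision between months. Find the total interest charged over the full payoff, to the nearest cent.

Monthly rate r = 19.6%/12 = 1.63333% = 0.0163333.
Payoff takes n = ⌈−ln(1 − rB₀/P)/ln(1+r)⌉ = ⌈11.767⌉ = 12 payments; the last is $1,287.25.
Total paid = 11·$1,675.00 + $1,287.25 = $19,712.25.
Total interest = total paid − principal = $19,712.25 − $17,800.00 = $1,912.25.

$1,912.25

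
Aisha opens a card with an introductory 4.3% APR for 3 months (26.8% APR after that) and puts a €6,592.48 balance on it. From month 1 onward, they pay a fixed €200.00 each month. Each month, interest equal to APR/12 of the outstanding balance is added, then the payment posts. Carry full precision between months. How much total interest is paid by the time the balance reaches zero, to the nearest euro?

€4,237

Promo months 1–3 at r₀ = 4.3%/12 = 0.00358333; months 4+ at r₁ = 26.8%/12 = 0.0223333.
After month 3: iterate B ← B·(1+r₀) − €200.00 for 3 months → €6,061.45.
Then at r₁ with €200.00/mo: n₂ = −ln(1 − r₁·B/P)/ln(1+r₁) ≈ 51.15 → 52 more payments.
Total paid = 54·€200.00 + €29.33 = €10,829.33; interest = €10,829.33 − €6,592.48 = €4,236.85.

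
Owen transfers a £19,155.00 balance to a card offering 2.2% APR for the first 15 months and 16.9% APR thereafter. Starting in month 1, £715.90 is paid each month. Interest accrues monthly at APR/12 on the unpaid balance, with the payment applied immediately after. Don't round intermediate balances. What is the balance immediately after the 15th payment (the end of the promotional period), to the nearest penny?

£8,811.16

Promo months 1–15 at r₀ = 2.2%/12 = 0.00183333; months 16+ at r₁ = 16.9%/12 = 0.0140833.
After month 15: iterate B ← B·(1+r₀) − £715.90 for 15 months → £8,811.16.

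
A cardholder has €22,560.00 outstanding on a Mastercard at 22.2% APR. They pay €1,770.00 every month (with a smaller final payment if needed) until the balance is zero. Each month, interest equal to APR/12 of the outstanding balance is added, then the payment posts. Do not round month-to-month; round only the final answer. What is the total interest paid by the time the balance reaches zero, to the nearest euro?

€3,410

Monthly rate r = 22.2%/12 = 1.85% = 0.0185.
Payoff takes n = ⌈−ln(1 − rB₀/P)/ln(1+r)⌉ = ⌈14.670⌉ = 15 payments; the last is €1,190.08.
Total paid = 14·€1,770.00 + €1,190.08 = €25,970.08.
Total interest = total paid − principal = €25,970.08 − €22,560.00 = €3,410.08.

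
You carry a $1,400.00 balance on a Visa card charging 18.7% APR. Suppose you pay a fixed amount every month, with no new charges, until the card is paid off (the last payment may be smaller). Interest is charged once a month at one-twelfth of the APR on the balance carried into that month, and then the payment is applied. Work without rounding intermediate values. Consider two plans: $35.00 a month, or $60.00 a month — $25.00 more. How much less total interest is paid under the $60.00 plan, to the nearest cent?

Monthly rate r = 18.7%/12 = 1.55833% = 0.0155833.
At $35.00/mo: n = ⌈−ln(1 − rB₀/P)/ln(1+r)⌉ = 64 payments (last $5.05); total interest = total paid − $1,400.00 = $810.05.
At $60.00/mo: 30 payments (last $13.72); total interest $353.72.
Interest saved = $810.05 − $353.72 = $456.33.

$456.33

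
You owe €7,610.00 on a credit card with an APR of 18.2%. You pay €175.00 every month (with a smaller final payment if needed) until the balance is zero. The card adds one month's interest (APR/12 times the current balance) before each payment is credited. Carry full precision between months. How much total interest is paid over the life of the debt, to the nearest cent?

€4,916.34

Monthly rate r = 18.2%/12 = 1.51667% = 0.0151667.
Payoff takes n = ⌈−ln(1 − rB₀/P)/ln(1+r)⌉ = ⌈71.577⌉ = 72 payments; the last is €101.34.
Total paid = 71·€175.00 + €101.34 = €12,526.34.
Total interest = total paid − principal = €12,526.34 − €7,610.00 = €4,916.34.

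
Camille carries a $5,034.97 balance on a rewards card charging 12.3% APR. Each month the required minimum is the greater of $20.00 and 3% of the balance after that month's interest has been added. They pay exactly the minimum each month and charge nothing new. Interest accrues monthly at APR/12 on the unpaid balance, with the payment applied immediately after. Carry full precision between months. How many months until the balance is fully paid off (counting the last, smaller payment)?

Monthly rate r = 12.3%/12 = 1.025% = 0.01025.
While 3% of the post-interest balance exceeds $20.00, each month B ← (B·(1+r))·(1 − 0.03), i.e. B shrinks by the factor (1+r)·0.97 = 0.97994.
This holds for months 1–101. Entering month 102 the balance is $650.51; 3% of the post-interest balance is now below $20.00, so the flat $20.00 minimum applies from here.
From month 102 a fixed $20.00 at rate r clears $650.51 in 40 more payments. Total: 101 + 40 = 141 months.

141 months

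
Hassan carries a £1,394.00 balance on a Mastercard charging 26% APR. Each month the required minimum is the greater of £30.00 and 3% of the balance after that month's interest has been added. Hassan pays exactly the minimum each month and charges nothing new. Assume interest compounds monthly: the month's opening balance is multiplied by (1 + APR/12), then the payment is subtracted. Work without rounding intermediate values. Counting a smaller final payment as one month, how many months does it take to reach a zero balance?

Monthly rate r = 26%/12 = 2.16667% = 0.0216667.
While 3% of the post-interest balance exceeds £30.00, each month B ← (B·(1+r))·(1 − 0.03), i.e. B shrinks by the factor (1+r)·0.97 = 0.99102.
This holds for months 1–40. Entering month 41 the balance is £971.63; 3% of the post-interest balance is now below £30.00, so the flat £30.00 minimum applies from here.
From month 41 a fixed £30.00 at rate r clears £971.63 in 57 more payments. Total: 40 + 57 = 97 months.

97 months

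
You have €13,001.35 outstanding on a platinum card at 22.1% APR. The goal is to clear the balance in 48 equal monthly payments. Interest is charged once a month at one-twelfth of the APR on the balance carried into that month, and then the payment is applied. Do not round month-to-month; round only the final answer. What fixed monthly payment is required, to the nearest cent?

€410.33

Monthly rate r = 22.1%/12 = 1.84167% = 0.0184167.
Level-payment amortization: P = B₀·r / (1 − (1+r)^(−n)) = 13001.35·0.0184167 / (1 − 1.01842^(−48)).
Denominator 1 − (1+r)^(−48) = 0.583537316.
P = 239.442 / 0.583537316 ≈ 410.33.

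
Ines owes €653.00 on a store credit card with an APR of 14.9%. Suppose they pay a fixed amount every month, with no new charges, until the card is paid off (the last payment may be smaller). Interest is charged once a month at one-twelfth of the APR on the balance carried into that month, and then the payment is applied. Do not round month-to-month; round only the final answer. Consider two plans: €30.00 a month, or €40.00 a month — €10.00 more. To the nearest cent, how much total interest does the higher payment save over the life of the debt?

€31.70

Monthly rate r = 14.9%/12 = 1.24167% = 0.0124167.
At €30.00/mo: n = ⌈−ln(1 − rB₀/P)/ln(1+r)⌉ = 26 payments (last €16.03); total interest = total paid − €653.00 = €113.03.
At €40.00/mo: 19 payments (last €14.33); total interest €81.33.
Interest saved = €113.03 − €81.33 = €31.70.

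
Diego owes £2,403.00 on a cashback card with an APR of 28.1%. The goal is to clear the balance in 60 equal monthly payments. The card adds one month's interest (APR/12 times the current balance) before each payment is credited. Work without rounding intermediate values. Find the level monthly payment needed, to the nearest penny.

£74.96

Monthly rate r = 28.1%/12 = 2.34167% = 0.0234167.
Level-payment amortization: P = B₀·r / (1 − (1+r)^(−n)) = 2403.00·0.0234167 / (1 − 1.02342^(−60)).
Denominator 1 − (1+r)^(−60) = 0.750626167.
P = 56.2703 / 0.750626167 ≈ 74.96.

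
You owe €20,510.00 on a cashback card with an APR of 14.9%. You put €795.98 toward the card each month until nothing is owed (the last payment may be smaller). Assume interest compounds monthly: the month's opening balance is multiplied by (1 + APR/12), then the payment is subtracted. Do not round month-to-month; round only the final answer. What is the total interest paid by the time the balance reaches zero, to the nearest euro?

Monthly rate r = 14.9%/12 = 1.24167% = 0.0124167.
Payoff takes n = ⌈−ln(1 − rB₀/P)/ln(1+r)⌉ = ⌈31.245⌉ = 32 payments; the last is €196.20.
Total paid = 31·€795.98 + €196.20 = €24,871.58.
Total interest = total paid − principal = €24,871.58 − €20,510.00 = €4,361.58.

€4,362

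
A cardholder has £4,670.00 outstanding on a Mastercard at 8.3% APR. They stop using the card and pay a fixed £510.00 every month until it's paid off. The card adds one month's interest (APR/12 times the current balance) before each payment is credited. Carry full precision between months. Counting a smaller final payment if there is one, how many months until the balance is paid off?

Monthly rate r = 8.3%/12 = 0.691667% = 0.00691667.
Recurrence: B ← B·(1+r) − £510.00.
Month 1: interest £32.30; balance after payment £4,192.30.
Month 2: interest £29.00; balance after payment £3,711.30.
Closed form: n = −ln(1 − rB₀/P)/ln(1+r) = −ln(0.93667)/ln(1.00692) ≈ 9.492, so the balance reaches zero during payment 10.

10 months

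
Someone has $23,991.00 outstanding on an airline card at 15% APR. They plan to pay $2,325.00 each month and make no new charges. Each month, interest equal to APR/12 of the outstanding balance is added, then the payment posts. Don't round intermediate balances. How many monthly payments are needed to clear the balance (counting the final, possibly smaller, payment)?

Monthly rate r = 15%/12 = 1.25% = 0.0125.
Recurrence: B ← B·(1+r) − $2,325.00.
Month 1: interest $299.89; balance after payment $21,965.89.
Month 2: interest $274.57; balance after payment $19,915.46.
Closed form: n = −ln(1 − rB₀/P)/ln(1+r) = −ln(0.87102)/ln(1.0125) ≈ 11.116, so the balance reaches zero during payment 12.

12 months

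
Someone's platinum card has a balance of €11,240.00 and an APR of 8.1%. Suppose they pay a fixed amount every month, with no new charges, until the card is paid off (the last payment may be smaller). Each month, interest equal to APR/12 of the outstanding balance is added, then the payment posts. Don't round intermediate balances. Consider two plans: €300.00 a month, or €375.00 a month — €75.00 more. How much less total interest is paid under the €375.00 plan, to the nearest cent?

€401.12

Monthly rate r = 8.1%/12 = 0.675% = 0.00675.
At €300.00/mo: n = ⌈−ln(1 − rB₀/P)/ln(1+r)⌉ = 44 payments (last €101.97); total interest = total paid − €11,240.00 = €1,761.97.
At €375.00/mo: 34 payments (last €225.85); total interest €1,360.85.
Interest saved = €1,761.97 − €1,360.85 = €401.12.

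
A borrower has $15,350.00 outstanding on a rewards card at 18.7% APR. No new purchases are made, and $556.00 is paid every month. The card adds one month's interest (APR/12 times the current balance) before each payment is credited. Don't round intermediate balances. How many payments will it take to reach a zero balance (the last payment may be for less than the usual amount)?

37 payments

Monthly rate r = 18.7%/12 = 1.55833% = 0.0155833.
Recurrence: B ← B·(1+r) − $556.00.
Month 1: interest $239.20; balance after payment $15,033.20.
Month 2: interest $234.27; balance after payment $14,711.47.
Closed form: n = −ln(1 − rB₀/P)/ln(1+r) = −ln(0.56978)/ln(1.01558) ≈ 36.377, so the balance reaches zero during payment 37.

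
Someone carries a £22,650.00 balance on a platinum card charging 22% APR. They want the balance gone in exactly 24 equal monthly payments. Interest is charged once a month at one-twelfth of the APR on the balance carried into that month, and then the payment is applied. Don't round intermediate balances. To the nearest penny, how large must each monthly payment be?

Monthly rate r = 22%/12 = 1.83333% = 0.0183333.
Level-payment amortization: P = B₀·r / (1 − (1+r)^(−n)) = 22650.00·0.0183333 / (1 − 1.01833^(−24)).
Denominator 1 − (1+r)^(−24) = 0.353392164.
P = 415.25 / 0.353392164 ≈ 1175.04.

£1,175.04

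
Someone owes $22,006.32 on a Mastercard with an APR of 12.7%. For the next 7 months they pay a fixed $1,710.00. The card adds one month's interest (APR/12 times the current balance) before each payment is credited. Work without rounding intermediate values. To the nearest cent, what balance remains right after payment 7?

$11,332.48

Monthly rate r = 12.7%/12 = 1.05833% = 0.0105833.
Each month: B ← B·(1+r) − $1,710.00.
Month 1: interest $232.90; balance after payment $20,529.22.
Month 2: interest $217.27; balance after payment $19,036.49.
Month 3: interest $201.47; balance after payment $17,527.96.
Month 4: interest $185.50; balance after payment $16,003.46.
Month 5: interest $169.37; balance after payment $14,462.83.
Month 6: interest $153.06; balance after payment $12,905.90.
Month 7: interest $136.59; balance after payment $11,332.48.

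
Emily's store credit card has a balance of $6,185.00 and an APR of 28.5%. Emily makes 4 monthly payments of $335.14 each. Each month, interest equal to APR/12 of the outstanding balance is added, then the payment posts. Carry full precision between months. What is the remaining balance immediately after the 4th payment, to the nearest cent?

Monthly rate r = 28.5%/12 = 2.375% = 0.02375.
Each month: B ← B·(1+r) − $335.14.
Month 1: interest $146.89; balance after payment $5,996.75.
Month 2: interest $142.42; balance after payment $5,804.04.
Month 3: interest $137.85; balance after payment $5,606.74.
Month 4: interest $133.16; balance after payment $5,404.76.

$5,404.76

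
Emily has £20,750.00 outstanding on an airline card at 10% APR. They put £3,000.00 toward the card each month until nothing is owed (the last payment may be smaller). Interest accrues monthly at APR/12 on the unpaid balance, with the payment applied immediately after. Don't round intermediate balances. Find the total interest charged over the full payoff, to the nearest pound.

Monthly rate r = 10%/12 = 0.833333% = 0.00833333.
Payoff takes n = ⌈−ln(1 − rB₀/P)/ln(1+r)⌉ = ⌈7.154⌉ = 8 payments; the last is £462.57.
Total paid = 7·£3,000.00 + £462.57 = £21,462.57.
Total interest = total paid − principal = £21,462.57 − £20,750.00 = £712.57.

£713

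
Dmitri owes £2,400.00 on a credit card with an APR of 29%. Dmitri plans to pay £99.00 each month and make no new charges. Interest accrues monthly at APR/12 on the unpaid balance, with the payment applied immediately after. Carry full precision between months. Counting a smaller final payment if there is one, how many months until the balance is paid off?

Monthly rate r = 29%/12 = 2.41667% = 0.0241667.
Recurrence: B ← B·(1+r) − £99.00.
Month 1: interest £58.00; balance after payment £2,359.00.
Month 2: interest £57.01; balance after payment £2,317.01.
Closed form: n = −ln(1 − rB₀/P)/ln(1+r) = −ln(0.41414)/ln(1.02417) ≈ 36.917, so the balance reaches zero during payment 37.

37 payments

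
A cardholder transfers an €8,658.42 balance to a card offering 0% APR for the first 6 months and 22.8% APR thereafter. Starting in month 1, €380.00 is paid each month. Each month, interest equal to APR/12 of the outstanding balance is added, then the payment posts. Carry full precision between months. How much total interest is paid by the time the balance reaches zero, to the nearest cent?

Promo months 1–6 at r₀ = 0%/12 = 0; months 7+ at r₁ = 22.8%/12 = 0.019.
After month 6 (no interest yet): B = €8,658.42 − 6·€380.00 = €6,378.42.
Then at r₁ with €380.00/mo: n₂ = −ln(1 − r₁·B/P)/ln(1+r₁) ≈ 20.41 → 21 more payments.
Total paid = 26·€380.00 + €155.15 = €10,035.15; interest = €10,035.15 − €8,658.42 = €1,376.73.

€1,376.73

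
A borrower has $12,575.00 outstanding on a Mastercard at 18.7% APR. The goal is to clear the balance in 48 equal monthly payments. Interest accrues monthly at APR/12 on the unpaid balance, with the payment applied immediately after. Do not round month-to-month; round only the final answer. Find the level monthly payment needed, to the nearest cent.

$374.01

Monthly rate r = 18.7%/12 = 1.55833% = 0.0155833.
Level-payment amortization: P = B₀·r / (1 − (1+r)^(−n)) = 12575.00·0.0155833 / (1 − 1.01558^(−48)).
Denominator 1 − (1+r)^(−48) = 0.523949664.
P = 195.96 / 0.523949664 ≈ 374.01.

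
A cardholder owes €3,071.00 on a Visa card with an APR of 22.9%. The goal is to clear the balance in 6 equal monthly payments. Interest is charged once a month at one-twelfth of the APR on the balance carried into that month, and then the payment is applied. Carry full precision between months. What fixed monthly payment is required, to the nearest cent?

Monthly rate r = 22.9%/12 = 1.90833% = 0.0190833.
Level-payment amortization: P = B₀·r / (1 − (1+r)^(−n)) = 3071.00·0.0190833 / (1 − 1.01908^(−6)).
Denominator 1 − (1+r)^(−6) = 0.10722544.
P = 58.6049 / 0.10722544 ≈ 546.56.

€546.56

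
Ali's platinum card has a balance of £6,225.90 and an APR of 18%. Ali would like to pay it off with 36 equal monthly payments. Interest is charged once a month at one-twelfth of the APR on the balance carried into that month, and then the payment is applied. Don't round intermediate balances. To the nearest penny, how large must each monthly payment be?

Monthly rate r = 18%/12 = 1.5% = 0.015.
Level-payment amortization: P = B₀·r / (1 − (1+r)^(−n)) = 6225.90·0.015 / (1 − 1.015^(−36)).
Denominator 1 − (1+r)^(−36) = 0.414910265.
P = 93.3885 / 0.414910265 ≈ 225.08.

£225.08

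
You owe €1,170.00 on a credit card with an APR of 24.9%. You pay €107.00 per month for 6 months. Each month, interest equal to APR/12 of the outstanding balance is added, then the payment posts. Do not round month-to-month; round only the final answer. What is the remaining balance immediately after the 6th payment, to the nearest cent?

€647.19

Monthly rate r = 24.9%/12 = 2.075% = 0.02075.
Each month: B ← B·(1+r) − €107.00.
Month 1: interest €24.28; balance after payment €1,087.28.
Month 2: interest €22.56; balance after payment €1,002.84.
Month 3: interest €20.81; balance after payment €916.65.
Month 4: interest €19.02; balance after payment €828.67.
Month 5: interest €17.19; balance after payment €738.86.
Month 6: interest €15.33; balance after payment €647.19.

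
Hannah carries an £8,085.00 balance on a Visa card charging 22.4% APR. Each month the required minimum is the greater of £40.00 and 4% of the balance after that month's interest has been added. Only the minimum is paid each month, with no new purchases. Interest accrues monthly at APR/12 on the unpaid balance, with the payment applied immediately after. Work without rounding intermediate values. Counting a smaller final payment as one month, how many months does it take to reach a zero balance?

Monthly rate r = 22.4%/12 = 1.86667% = 0.0186667.
While 4% of the post-interest balance exceeds £40.00, each month B ← (B·(1+r))·(1 − 0.04), i.e. B shrinks by the factor (1+r)·0.96 = 0.97792.
This holds for months 1–95. Entering month 96 the balance is £969.38; 4% of the post-interest balance is now below £40.00, so the flat £40.00 minimum applies from here.
From month 96 a fixed £40.00 at rate r clears £969.38 in 33 more payments. Total: 95 + 33 = 128 months.

128 months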